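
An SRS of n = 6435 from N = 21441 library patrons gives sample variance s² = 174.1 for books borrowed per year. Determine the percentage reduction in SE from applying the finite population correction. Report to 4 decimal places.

16.3415

f = n/N = 6435/21441 = 0.30012593.
SE_no-fpc = √(s²/n) = 0.16448455; SE_fpc = √((1−f)s²/n) = 0.13760527.
Ratio = √(1−f) = 0.83658477. Reduction = 100·(1 − 0.83658477) = 16.3415%.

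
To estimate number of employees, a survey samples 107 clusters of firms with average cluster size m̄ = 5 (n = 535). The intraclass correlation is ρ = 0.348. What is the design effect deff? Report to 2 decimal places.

deff = 1 + (5 − 1)·0.348 = 1 + 1.392 = 2.392.

2.39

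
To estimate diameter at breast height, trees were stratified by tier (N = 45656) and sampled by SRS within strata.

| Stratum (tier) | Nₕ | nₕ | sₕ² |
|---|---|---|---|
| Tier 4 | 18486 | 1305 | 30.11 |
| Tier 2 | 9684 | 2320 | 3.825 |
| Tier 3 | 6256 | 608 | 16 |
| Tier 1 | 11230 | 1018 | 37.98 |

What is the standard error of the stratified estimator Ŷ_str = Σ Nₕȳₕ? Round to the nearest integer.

3557

Var(Ŷ_str) = Σₕ Nₕ²(1 − fₕ)sₕ²/nₕ.
Tier 4: 18486²·(1 − 1305/18486)·30.11/1305 = 7.3281041 × 10^6.
Tier 2: 9684²·(1 − 2320/9684)·3.825/2320 = 117574.2.
Tier 3: 6256²·(1 − 608/6256)·16/608 = 929839.16.
Tier 1: 11230²·(1 − 1018/11230)·37.98/1018 = 4.2785612 × 10^6.
Sum = 1.2654079 × 10^7.
SE = √(1.2654079 × 10^7) = 3557.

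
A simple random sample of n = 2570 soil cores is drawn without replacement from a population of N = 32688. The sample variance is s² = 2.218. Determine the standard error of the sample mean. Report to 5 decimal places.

0.02820

Under SRS without replacement, Var(ȳ) = (1 − f)·s²/n with f = n/N = 2570/32688 = 0.07862212.
Var(ȳ) = (1 − 0.07862212)·2.218/2570 = 0.92137788·8.6303502 × 10^-4 = 7.9518137 × 10^-4.
SE(ȳ) = √(7.9518137 × 10^-4) = 0.02820.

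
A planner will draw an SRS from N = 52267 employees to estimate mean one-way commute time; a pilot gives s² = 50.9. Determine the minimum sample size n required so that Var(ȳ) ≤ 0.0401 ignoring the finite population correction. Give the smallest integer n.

Without fpc, n₀ = s²/D = 50.9/0.0401 = 1269.3267.
Rounding up, n = 1270.

1270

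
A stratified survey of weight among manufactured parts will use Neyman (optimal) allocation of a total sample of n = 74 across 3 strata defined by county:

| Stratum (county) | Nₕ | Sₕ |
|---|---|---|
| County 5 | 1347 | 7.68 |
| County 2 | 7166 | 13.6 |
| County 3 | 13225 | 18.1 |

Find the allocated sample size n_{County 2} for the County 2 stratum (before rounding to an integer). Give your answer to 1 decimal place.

20.8

Neyman allocation: nₕ = n·NₕSₕ / Σⱼ NⱼSⱼ.
Σ NⱼSⱼ = 1347·7.68 + 7166·13.6 + 13225·18.1 = 347175.06.
n_{County 2} = 74·7166·13.6 / 347175.06 = 20.8.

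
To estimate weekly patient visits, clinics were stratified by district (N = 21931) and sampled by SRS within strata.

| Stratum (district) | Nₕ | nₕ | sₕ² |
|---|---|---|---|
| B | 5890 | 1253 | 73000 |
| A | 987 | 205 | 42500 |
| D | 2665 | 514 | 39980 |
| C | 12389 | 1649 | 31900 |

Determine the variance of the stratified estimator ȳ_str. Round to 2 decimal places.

9.92

Var(ȳ_str) = Σₕ Wₕ²(1 − fₕ)sₕ²/nₕ with Wₕ = Nₕ/N, N = 21931.
B: Wₕ = 0.26856960; term = 0.26856960²·(1 − 0.21273345)·73000/1253 = 3.3083185.
A: Wₕ = 0.04500479; term = 0.04500479²·(1 − 0.20770010)·42500/205 = 0.33269181.
D: Wₕ = 0.12151749; term = 0.12151749²·(1 − 0.19287054)·39980/514 = 0.92704417.
C: Wₕ = 0.56490812; term = 0.56490812²·(1 − 0.13310195)·31900/1649 = 5.3517238.
Sum = 9.9197783.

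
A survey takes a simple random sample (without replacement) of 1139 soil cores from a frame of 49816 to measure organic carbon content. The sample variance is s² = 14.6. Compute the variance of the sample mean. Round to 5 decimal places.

0.01253

Under SRS without replacement, Var(ȳ) = (1 − f)·s²/n with f = n/N = 1139/49816 = 0.02286414.
Var(ȳ) = (1 − 0.02286414)·14.6/1139 = 0.97713586·0.012818262 = 0.012525183.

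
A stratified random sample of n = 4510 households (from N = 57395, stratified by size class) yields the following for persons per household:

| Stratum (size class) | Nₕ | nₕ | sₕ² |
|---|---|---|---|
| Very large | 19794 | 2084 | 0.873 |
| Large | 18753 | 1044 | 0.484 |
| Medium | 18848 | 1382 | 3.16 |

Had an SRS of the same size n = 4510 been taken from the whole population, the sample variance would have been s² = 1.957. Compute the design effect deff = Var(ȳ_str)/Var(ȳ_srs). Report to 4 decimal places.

Var(ȳ_str) = Σ Wₕ²(1−fₕ)sₕ²/nₕ with Wₕ = Nₕ/57395:
  Very large: (19794/57395)²·(1−2084/19794)·0.873/2084 = 4.4577995 × 10^-5
  Large: (18753/57395)²·(1−1044/18753)·0.484/1044 = 4.6737076 × 10^-5
  Medium: (18848/57395)²·(1−1382/18848)·3.16/1382 = 2.2850181 × 10^-4
  → Var(ȳ_str) = 3.1981688 × 10^-4.
Var(ȳ_srs) = (1 − 4510/57395)·1.957/4510 = 3.9982757 × 10^-4.
deff = (3.1981688 × 10^-4) / (3.9982757 × 10^-4) = 0.7999.

0.7999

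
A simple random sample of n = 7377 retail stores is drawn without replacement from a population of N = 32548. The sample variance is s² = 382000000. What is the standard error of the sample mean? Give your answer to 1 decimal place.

Under SRS without replacement, Var(ȳ) = (1 − f)·s²/n with f = n/N = 7377/32548 = 0.22664987.
Var(ȳ) = (1 − 0.22664987)·382000000/7377 = 0.77335013·51782.567 = 40046.055.
SE(ȳ) = √(40046.055) = 200.1.

200.1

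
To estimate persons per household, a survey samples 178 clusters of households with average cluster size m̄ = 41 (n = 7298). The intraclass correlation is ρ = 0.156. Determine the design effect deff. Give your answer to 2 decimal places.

7.24

deff = 1 + (41 − 1)·0.156 = 1 + 6.24 = 7.24.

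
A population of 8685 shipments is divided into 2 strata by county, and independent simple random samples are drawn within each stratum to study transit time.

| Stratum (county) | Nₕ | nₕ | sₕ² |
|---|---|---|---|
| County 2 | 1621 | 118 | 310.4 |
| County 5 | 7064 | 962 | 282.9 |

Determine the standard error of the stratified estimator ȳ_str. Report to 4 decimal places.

0.5030

Var(ȳ_str) = Σₕ Wₕ²(1 − fₕ)sₕ²/nₕ with Wₕ = Nₕ/N, N = 8685.
County 2: Wₕ = 0.18664364; term = 0.18664364²·(1 − 0.07279457)·310.4/118 = 0.08496539.
County 5: Wₕ = 0.81335636; term = 0.81335636²·(1 − 0.13618347)·282.9/962 = 0.16805101.
Sum = 0.2530164.
SE = √(0.2530164) = 0.5030.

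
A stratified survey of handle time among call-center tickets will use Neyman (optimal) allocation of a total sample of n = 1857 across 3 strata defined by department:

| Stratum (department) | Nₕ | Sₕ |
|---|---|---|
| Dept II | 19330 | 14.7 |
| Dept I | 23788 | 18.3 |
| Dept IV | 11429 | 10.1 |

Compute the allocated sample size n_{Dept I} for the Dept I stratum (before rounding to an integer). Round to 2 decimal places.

968.24

Neyman allocation: nₕ = n·NₕSₕ / Σⱼ NⱼSⱼ.
Σ NⱼSⱼ = 19330·14.7 + 23788·18.3 + 11429·10.1 = 834904.3.
n_{Dept I} = 1857·23788·18.3 / 834904.3 = 968.24.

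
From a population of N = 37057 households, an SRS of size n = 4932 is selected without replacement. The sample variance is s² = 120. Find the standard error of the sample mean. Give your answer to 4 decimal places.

Under SRS without replacement, Var(ȳ) = (1 − f)·s²/n with f = n/N = 4932/37057 = 0.13309226.
Var(ȳ) = (1 − 0.13309226)·120/4932 = 0.86690774·0.0243309 = 0.021092646.
SE(ȳ) = √(0.021092646) = 0.1452.

0.1452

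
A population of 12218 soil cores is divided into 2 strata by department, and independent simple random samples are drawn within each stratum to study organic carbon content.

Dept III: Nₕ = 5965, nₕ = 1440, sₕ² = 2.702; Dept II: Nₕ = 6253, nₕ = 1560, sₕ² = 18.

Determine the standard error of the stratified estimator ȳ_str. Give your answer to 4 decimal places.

Var(ȳ_str) = Σₕ Wₕ²(1 − fₕ)sₕ²/nₕ with Wₕ = Nₕ/N, N = 12218.
Dept III: Wₕ = 0.48821411; term = 0.48821411²·(1 − 0.24140821)·2.702/1440 = 3.3927483 × 10^-4.
Dept II: Wₕ = 0.51178589; term = 0.51178589²·(1 − 0.24948025)·18/1560 = 0.0022682277.
Sum = 0.0026075025.
SE = √(0.0026075025) = 0.0511.

0.0511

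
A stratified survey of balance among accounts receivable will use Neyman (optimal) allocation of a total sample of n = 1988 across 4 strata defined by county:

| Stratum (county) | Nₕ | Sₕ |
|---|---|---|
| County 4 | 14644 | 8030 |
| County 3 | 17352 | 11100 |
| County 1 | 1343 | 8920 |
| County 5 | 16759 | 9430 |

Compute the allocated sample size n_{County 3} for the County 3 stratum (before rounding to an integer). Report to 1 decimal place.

Neyman allocation: nₕ = n·NₕSₕ / Σⱼ NⱼSⱼ.
Σ NⱼSⱼ = 14644·8030 + 17352·11100 + 1343·8920 + 16759·9430 = 4.8021545 × 10^8.
n_{County 3} = 1988·17352·11100 / (4.8021545 × 10^8) = 797.4.

797.4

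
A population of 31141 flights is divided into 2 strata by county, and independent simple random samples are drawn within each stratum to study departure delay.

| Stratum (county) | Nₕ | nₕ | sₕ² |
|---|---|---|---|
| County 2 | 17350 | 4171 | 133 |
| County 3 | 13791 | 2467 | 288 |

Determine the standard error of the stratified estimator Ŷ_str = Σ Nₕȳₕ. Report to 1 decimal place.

Var(Ŷ_str) = Σₕ Nₕ²(1 − fₕ)sₕ²/nₕ.
County 2: 17350²·(1 − 4171/17350)·133/4171 = 7.2911056 × 10^6.
County 3: 13791²·(1 − 2467/13791)·288/2467 = 1.8231355 × 10^7.
Sum = 2.5522461 × 10^7.
SE = √(2.5522461 × 10^7) = 5052.0.

5052.0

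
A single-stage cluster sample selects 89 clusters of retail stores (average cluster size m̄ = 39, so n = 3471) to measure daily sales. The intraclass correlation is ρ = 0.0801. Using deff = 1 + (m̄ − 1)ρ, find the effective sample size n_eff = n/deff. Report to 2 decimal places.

858.35

deff = 1 + (39 − 1)·0.0801 = 1 + 3.0438 = 4.0438.
n_eff = 3471 / 4.0438 = 858.35.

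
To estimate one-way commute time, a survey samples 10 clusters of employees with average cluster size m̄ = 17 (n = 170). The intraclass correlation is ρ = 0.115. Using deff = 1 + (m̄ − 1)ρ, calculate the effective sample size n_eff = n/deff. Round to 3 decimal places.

deff = 1 + (17 − 1)·0.115 = 1 + 1.84 = 2.84.
n_eff = 170 / 2.84 = 59.859.

59.859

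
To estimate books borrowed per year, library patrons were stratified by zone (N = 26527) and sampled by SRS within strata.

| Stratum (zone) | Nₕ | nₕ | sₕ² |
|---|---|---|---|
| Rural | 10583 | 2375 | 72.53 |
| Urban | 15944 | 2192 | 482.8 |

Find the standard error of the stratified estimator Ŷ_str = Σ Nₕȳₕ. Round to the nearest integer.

7138

Var(Ŷ_str) = Σₕ Nₕ²(1 − fₕ)sₕ²/nₕ.
Rural: 10583²·(1 − 2375/10583)·72.53/2375 = 2.6527737 × 10^6.
Urban: 15944²·(1 − 2192/15944)·482.8/2192 = 4.8293631 × 10^7.
Sum = 5.0946405 × 10^7.
SE = √(5.0946405 × 10^7) = 7138.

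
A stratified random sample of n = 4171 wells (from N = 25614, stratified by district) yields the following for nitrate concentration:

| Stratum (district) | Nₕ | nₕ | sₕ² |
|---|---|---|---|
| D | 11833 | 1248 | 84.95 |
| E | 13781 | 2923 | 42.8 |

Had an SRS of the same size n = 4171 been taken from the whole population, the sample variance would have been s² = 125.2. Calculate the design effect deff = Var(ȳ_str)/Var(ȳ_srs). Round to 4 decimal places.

0.6500

Var(ȳ_str) = Σ Wₕ²(1−fₕ)sₕ²/nₕ with Wₕ = Nₕ/25614:
  D: (11833/25614)²·(1−1248/11833)·84.95/1248 = 0.012995103
  E: (13781/25614)²·(1−2923/13781)·42.8/2923 = 0.0033395712
  → Var(ȳ_str) = 0.016334674.
Var(ȳ_srs) = (1 − 4171/25614)·125.2/4171 = 0.025128831.
deff = 0.016334674 / 0.025128831 = 0.6500.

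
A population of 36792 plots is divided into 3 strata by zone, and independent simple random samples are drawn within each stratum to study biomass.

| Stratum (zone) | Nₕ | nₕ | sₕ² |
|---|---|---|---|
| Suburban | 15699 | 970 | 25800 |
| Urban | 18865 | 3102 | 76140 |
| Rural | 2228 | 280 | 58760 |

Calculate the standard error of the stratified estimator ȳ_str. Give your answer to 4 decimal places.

3.2571

Var(ȳ_str) = Σₕ Wₕ²(1 − fₕ)sₕ²/nₕ with Wₕ = Nₕ/N, N = 36792.
Suburban: Wₕ = 0.42669602; term = 0.42669602²·(1 − 0.06178737)·25800/970 = 4.5434571.
Urban: Wₕ = 0.51274734; term = 0.51274734²·(1 − 0.16443149)·76140/3102 = 5.3921252.
Rural: Wₕ = 0.06055664; term = 0.06055664²·(1 − 0.12567325)·58760/280 = 0.67285441.
Sum = 10.608437.
SE = √(10.608437) = 3.2571.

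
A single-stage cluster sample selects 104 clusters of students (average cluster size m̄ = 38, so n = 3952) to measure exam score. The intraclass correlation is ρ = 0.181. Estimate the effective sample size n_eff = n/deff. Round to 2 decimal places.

513.45

deff = 1 + (38 − 1)·0.181 = 1 + 6.697 = 7.697.
n_eff = 3952 / 7.697 = 513.45.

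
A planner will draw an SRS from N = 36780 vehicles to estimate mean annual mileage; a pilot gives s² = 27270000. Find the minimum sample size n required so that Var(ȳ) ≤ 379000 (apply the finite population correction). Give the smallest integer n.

72

Without fpc, n₀ = s²/D = 27270000/379000 = 71.9525.
With fpc, (1 − n/N)·s²/n ≤ D requires n ≥ n₀/(1 + n₀/N) = 71.9525/(1 + 71.9525/36780) = 71.8120.
Rounding up, n = 72.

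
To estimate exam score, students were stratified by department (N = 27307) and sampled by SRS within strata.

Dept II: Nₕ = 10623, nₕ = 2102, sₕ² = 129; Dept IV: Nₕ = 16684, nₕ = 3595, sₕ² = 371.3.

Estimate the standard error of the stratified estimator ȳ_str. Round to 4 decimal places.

0.1942

Var(ȳ_str) = Σₕ Wₕ²(1 − fₕ)sₕ²/nₕ with Wₕ = Nₕ/N, N = 27307.
Dept II: Wₕ = 0.38902113; term = 0.38902113²·(1 − 0.19787254)·129/2102 = 0.0074498369.
Dept IV: Wₕ = 0.61097887; term = 0.61097887²·(1 − 0.21547591)·371.3/3595 = 0.030247168.
Sum = 0.037697005.
SE = √(0.037697005) = 0.1942.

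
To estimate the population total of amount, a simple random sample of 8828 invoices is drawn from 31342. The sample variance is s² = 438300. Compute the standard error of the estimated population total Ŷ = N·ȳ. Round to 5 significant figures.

187170

Var(Ŷ) = N²·Var(ȳ) = N²·(1 − n/N)·s²/n.
f = 8828/31342 = 0.28166677; Var(ȳ) = 0.71833323·438300/8828 = 35.664415.
Var(Ŷ) = 31342² · 35.664415 = 3.5033903 × 10^10.
SE(Ŷ) = √(3.5033903 × 10^10) = 187170.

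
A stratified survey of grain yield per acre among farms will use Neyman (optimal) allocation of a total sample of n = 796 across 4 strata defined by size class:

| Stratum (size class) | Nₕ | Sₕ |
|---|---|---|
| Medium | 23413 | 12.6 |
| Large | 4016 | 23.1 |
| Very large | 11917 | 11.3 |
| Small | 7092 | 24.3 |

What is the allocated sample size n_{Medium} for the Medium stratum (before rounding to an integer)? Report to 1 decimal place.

338.0

Neyman allocation: nₕ = n·NₕSₕ / Σⱼ NⱼSⱼ.
Σ NⱼSⱼ = 23413·12.6 + 4016·23.1 + 11917·11.3 + 7092·24.3 = 694771.1.
n_{Medium} = 796·23413·12.6 / 694771.1 = 338.0.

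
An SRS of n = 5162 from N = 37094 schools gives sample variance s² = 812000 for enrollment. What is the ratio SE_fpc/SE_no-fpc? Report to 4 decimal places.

f = n/N = 5162/37094 = 0.13915997.
SE_no-fpc = √(s²/n) = 12.542064; SE_fpc = √((1−f)s²/n) = 11.636711.
Ratio = √(1−f) = 0.92781465.

0.9278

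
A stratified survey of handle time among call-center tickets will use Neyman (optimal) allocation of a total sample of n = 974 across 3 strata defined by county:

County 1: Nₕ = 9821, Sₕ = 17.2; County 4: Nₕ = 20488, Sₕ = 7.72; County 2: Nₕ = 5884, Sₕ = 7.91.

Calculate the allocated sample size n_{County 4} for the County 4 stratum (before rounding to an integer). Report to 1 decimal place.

412.3

Neyman allocation: nₕ = n·NₕSₕ / Σⱼ NⱼSⱼ.
Σ NⱼSⱼ = 9821·17.2 + 20488·7.72 + 5884·7.91 = 373631.
n_{County 4} = 974·20488·7.72 / 373631 = 412.3.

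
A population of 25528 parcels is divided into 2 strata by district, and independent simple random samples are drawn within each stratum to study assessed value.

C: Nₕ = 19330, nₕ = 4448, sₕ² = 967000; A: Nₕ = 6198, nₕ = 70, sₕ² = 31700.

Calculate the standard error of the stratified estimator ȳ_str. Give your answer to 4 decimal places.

11.0617

Var(ȳ_str) = Σₕ Wₕ²(1 − fₕ)sₕ²/nₕ with Wₕ = Nₕ/N, N = 25528.
C: Wₕ = 0.75720777; term = 0.75720777²·(1 − 0.23010864)·967000/4448 = 95.966856.
A: Wₕ = 0.24279223; term = 0.24279223²·(1 − 0.01129397)·31700/70 = 26.39356.
Sum = 122.36042.
SE = √(122.36042) = 11.0617.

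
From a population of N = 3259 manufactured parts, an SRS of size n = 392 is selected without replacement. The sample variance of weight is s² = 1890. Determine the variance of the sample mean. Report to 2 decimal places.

Under SRS without replacement, Var(ȳ) = (1 − f)·s²/n with f = n/N = 392/3259 = 0.12028230.
Var(ȳ) = (1 − 0.12028230)·1890/392 = 0.87971770·4.8214286 = 4.2414961.

4.24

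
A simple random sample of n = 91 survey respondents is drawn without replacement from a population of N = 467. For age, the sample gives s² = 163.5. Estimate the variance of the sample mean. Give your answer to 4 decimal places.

1.4466

Under SRS without replacement, Var(ȳ) = (1 − f)·s²/n with f = n/N = 91/467 = 0.19486081.
Var(ȳ) = (1 − 0.19486081)·163.5/91 = 0.80513919·1.7967033 = 1.4465962.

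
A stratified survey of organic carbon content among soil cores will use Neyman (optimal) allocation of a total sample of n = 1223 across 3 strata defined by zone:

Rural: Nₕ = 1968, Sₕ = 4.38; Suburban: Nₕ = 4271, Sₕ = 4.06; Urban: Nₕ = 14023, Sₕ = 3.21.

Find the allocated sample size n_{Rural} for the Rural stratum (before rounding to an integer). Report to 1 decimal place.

Neyman allocation: nₕ = n·NₕSₕ / Σⱼ NⱼSⱼ.
Σ NⱼSⱼ = 1968·4.38 + 4271·4.06 + 14023·3.21 = 70973.93.
n_{Rural} = 1223·1968·4.38 / 70973.93 = 148.5.

148.5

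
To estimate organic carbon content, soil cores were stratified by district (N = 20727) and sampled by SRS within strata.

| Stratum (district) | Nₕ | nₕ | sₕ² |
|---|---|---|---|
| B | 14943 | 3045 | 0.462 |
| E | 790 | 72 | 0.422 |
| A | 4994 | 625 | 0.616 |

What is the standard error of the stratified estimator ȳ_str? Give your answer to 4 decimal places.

Var(ȳ_str) = Σₕ Wₕ²(1 − fₕ)sₕ²/nₕ with Wₕ = Nₕ/N, N = 20727.
B: Wₕ = 0.72094370; term = 0.72094370²·(1 − 0.20377434)·0.462/3045 = 6.2790443 × 10^-5.
E: Wₕ = 0.03811454; term = 0.03811454²·(1 − 0.09113924)·0.422/72 = 7.7385322 × 10^-6.
A: Wₕ = 0.24094177; term = 0.24094177²·(1 − 0.12515018)·0.616/625 = 5.0056258 × 10^-5.
Sum = 1.2058523 × 10^-4.
SE = √(1.2058523 × 10^-4) = 0.0110.

0.0110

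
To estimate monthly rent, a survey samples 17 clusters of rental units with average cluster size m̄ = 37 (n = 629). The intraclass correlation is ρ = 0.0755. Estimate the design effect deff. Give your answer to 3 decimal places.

deff = 1 + (37 − 1)·0.0755 = 1 + 2.718 = 3.718.

3.718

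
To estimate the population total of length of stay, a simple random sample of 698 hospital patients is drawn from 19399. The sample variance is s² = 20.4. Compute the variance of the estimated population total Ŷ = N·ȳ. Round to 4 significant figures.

Var(Ŷ) = N²·Var(ȳ) = N²·(1 − n/N)·s²/n.
f = 698/19399 = 0.03598124; Var(ȳ) = 0.96401876·20.4/698 = 0.02817476.
Var(Ŷ) = 19399² · 0.02817476 = 1.060276 × 10^7.

1.060 × 10^7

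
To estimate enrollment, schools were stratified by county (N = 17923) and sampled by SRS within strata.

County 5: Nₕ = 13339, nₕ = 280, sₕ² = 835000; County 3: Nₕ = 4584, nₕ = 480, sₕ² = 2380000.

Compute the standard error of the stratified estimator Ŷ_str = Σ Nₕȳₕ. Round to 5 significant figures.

Var(Ŷ_str) = Σₕ Nₕ²(1 − fₕ)sₕ²/nₕ.
County 5: 13339²·(1 − 280/13339)·835000/280 = 5.194714 × 10^11.
County 3: 4584²·(1 − 480/4584)·2380000/480 = 9.3279816 × 10^10.
Sum = 6.1275122 × 10^11.
SE = √(6.1275122 × 10^11) = 782780.

782780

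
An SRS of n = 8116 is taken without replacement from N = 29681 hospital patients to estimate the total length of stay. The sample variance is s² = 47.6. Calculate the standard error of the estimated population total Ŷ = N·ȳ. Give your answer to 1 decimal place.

Var(Ŷ) = N²·Var(ȳ) = N²·(1 − n/N)·s²/n.
f = 8116/29681 = 0.27344092; Var(ȳ) = 0.72655908·47.6/8116 = 0.0042612386.
Var(Ŷ) = 29681² · 0.0042612386 = 3.7539883 × 10^6.
SE(Ŷ) = √(3.7539883 × 10^6) = 1937.5.

1937.5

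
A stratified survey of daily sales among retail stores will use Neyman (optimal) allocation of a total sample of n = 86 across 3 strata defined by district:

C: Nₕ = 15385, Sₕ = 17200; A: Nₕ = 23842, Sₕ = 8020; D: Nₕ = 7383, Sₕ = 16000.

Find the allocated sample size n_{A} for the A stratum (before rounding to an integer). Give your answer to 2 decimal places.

Neyman allocation: nₕ = n·NₕSₕ / Σⱼ NⱼSⱼ.
Σ NⱼSⱼ = 15385·17200 + 23842·8020 + 7383·16000 = 5.7396284 × 10^8.
n_{A} = 86·23842·8020 / (5.7396284 × 10^8) = 28.65.

28.65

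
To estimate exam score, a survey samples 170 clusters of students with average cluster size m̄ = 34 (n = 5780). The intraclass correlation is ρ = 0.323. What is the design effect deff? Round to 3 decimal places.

deff = 1 + (34 − 1)·0.323 = 1 + 10.659 = 11.659.

11.659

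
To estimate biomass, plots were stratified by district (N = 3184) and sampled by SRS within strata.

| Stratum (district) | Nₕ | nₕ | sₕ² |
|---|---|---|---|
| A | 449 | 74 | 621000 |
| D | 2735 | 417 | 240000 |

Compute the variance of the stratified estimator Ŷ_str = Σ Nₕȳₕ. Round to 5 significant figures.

5.0618 × 10^9

Var(Ŷ_str) = Σₕ Nₕ²(1 − fₕ)sₕ²/nₕ.
A: 449²·(1 − 74/449)·621000/74 = 1.4129848 × 10^9.
D: 2735²·(1 − 417/2735)·240000/417 = 3.6487655 × 10^9.
Sum = 5.0617503 × 10^9.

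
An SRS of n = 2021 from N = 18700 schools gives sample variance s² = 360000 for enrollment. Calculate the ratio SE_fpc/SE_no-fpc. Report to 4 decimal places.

0.9444

f = n/N = 2021/18700 = 0.10807487.
SE_no-fpc = √(s²/n) = 13.346522; SE_fpc = √((1−f)s²/n) = 12.604694.
Ratio = √(1−f) = 0.94441788.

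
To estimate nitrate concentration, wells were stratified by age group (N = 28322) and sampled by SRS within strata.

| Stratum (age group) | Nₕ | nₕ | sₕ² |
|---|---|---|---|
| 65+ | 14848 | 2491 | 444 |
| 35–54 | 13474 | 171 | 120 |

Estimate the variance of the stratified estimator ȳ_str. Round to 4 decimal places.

0.1976

Var(ȳ_str) = Σₕ Wₕ²(1 − fₕ)sₕ²/nₕ with Wₕ = Nₕ/N, N = 28322.
65+: Wₕ = 0.52425676; term = 0.52425676²·(1 − 0.16776670)·444/2491 = 0.04077016.
35–54: Wₕ = 0.47574324; term = 0.47574324²·(1 − 0.01269111)·120/171 = 0.15681349.
Sum = 0.19758365.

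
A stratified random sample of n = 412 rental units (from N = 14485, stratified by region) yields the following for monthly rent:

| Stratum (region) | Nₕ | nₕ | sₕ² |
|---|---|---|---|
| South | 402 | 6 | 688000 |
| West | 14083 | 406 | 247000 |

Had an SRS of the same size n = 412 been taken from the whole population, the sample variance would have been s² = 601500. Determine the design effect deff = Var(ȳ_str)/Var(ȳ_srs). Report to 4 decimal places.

Var(ȳ_str) = Σ Wₕ²(1−fₕ)sₕ²/nₕ with Wₕ = Nₕ/14485:
  South: (402/14485)²·(1−6/402)·688000/6 = 87.000436
  West: (14083/14485)²·(1−406/14083)·247000/406 = 558.49585
  → Var(ȳ_str) = 645.49629.
Var(ȳ_srs) = (1 − 412/14485)·601500/412 = 1418.4257.
deff = 645.49629 / 1418.4257 = 0.4551.

0.4551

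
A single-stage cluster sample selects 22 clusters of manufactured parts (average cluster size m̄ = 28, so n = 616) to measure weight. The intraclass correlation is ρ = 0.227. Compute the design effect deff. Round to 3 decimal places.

deff = 1 + (28 − 1)·0.227 = 1 + 6.129 = 7.129.

7.129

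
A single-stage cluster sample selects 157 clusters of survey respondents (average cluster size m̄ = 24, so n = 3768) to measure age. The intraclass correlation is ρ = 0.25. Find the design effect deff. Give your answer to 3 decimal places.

deff = 1 + (24 − 1)·0.25 = 1 + 5.75 = 6.75.

6.750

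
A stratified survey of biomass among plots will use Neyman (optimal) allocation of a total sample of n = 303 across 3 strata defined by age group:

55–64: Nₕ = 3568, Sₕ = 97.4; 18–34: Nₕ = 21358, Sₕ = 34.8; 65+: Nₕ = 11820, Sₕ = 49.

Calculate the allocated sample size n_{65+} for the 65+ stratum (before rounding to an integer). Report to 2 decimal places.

105.09

Neyman allocation: nₕ = n·NₕSₕ / Σⱼ NⱼSⱼ.
Σ NⱼSⱼ = 3568·97.4 + 21358·34.8 + 11820·49 = 1.6699616 × 10^6.
n_{65+} = 303·11820·49 / (1.6699616 × 10^6) = 105.09.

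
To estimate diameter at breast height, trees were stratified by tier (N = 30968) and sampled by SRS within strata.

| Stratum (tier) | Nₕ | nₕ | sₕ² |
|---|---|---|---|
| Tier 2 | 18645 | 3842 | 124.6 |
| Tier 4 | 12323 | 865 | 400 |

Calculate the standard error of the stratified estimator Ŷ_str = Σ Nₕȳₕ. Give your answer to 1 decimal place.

8616.5

Var(Ŷ_str) = Σₕ Nₕ²(1 − fₕ)sₕ²/nₕ.
Tier 2: 18645²·(1 − 3842/18645)·124.6/3842 = 8.9510258 × 10^6.
Tier 4: 12323²·(1 − 865/12323)·400/865 = 6.529338 × 10^7.
Sum = 7.4244406 × 10^7.
SE = √(7.4244406 × 10^7) = 8616.5.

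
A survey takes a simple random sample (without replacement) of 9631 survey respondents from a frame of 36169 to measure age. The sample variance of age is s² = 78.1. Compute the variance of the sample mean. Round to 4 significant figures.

Under SRS without replacement, Var(ȳ) = (1 − f)·s²/n with f = n/N = 9631/36169 = 0.26627775.
Var(ȳ) = (1 − 0.26627775)·78.1/9631 = 0.73372225·0.0081092306 = 0.0059499229.

0.005950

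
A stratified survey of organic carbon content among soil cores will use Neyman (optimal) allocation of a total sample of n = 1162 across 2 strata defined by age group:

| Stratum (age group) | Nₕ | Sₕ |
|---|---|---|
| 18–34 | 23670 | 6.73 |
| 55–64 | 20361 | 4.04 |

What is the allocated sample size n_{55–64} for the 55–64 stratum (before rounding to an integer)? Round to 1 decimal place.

395.7

Neyman allocation: nₕ = n·NₕSₕ / Σⱼ NⱼSⱼ.
Σ NⱼSⱼ = 23670·6.73 + 20361·4.04 = 241557.54.
n_{55–64} = 1162·20361·4.04 / 241557.54 = 395.7.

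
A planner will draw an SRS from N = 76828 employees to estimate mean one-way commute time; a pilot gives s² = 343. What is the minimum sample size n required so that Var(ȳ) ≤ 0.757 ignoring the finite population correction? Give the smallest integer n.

Without fpc, n₀ = s²/D = 343/0.757 = 453.1044.
Rounding up, n = 454.

454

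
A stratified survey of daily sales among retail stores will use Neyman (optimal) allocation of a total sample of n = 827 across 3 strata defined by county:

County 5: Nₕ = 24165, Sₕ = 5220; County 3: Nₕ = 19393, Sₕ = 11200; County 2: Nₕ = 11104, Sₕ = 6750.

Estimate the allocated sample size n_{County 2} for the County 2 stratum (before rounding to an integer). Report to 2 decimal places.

Neyman allocation: nₕ = n·NₕSₕ / Σⱼ NⱼSⱼ.
Σ NⱼSⱼ = 24165·5220 + 19393·11200 + 11104·6750 = 4.182949 × 10^8.
n_{County 2} = 827·11104·6750 / (4.182949 × 10^8) = 148.19.

148.19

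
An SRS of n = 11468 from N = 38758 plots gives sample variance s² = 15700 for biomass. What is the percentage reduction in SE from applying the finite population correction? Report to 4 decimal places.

f = n/N = 11468/38758 = 0.29588730.
SE_no-fpc = √(s²/n) = 1.1700542; SE_fpc = √((1−f)s²/n) = 0.98180914.
Ratio = √(1−f) = 0.83911423. Reduction = 100·(1 − 0.83911423) = 16.0886%.

16.0886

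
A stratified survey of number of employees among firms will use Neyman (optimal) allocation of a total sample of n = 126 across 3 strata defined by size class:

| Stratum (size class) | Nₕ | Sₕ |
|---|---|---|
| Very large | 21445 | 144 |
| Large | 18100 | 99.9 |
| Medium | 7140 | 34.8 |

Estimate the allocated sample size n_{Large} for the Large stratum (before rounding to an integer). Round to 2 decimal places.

44.28

Neyman allocation: nₕ = n·NₕSₕ / Σⱼ NⱼSⱼ.
Σ NⱼSⱼ = 21445·144 + 18100·99.9 + 7140·34.8 = 5.144742 × 10^6.
n_{Large} = 126·18100·99.9 / (5.144742 × 10^6) = 44.28.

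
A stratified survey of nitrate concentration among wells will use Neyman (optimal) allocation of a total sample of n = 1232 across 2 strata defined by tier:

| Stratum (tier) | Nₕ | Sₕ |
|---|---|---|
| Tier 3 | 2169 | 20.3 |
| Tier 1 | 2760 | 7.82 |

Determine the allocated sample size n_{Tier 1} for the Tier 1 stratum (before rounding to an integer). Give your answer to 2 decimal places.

405.26

Neyman allocation: nₕ = n·NₕSₕ / Σⱼ NⱼSⱼ.
Σ NⱼSⱼ = 2169·20.3 + 2760·7.82 = 65613.9.
n_{Tier 1} = 1232·2760·7.82 / 65613.9 = 405.26.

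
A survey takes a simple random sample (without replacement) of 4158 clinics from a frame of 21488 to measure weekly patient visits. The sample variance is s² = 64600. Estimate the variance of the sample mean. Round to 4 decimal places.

Under SRS without replacement, Var(ȳ) = (1 − f)·s²/n with f = n/N = 4158/21488 = 0.19350335.
Var(ȳ) = (1 − 0.19350335)·64600/4158 = 0.80649665·15.536316 = 12.529986.

12.5300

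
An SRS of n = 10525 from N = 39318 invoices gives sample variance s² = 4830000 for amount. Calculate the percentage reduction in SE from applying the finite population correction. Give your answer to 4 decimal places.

14.4248

f = n/N = 10525/39318 = 0.26768910.
SE_no-fpc = √(s²/n) = 21.422123; SE_fpc = √((1−f)s²/n) = 18.332017.
Ratio = √(1−f) = 0.85575166. Reduction = 100·(1 − 0.85575166) = 14.4248%.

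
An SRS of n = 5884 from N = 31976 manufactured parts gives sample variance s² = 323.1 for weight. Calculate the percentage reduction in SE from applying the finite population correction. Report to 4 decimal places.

9.6680

f = n/N = 5884/31976 = 0.18401301.
SE_no-fpc = √(s²/n) = 0.2343323; SE_fpc = √((1−f)s²/n) = 0.21167705.
Ratio = √(1−f) = 0.90331998. Reduction = 100·(1 − 0.90331998) = 9.6680%.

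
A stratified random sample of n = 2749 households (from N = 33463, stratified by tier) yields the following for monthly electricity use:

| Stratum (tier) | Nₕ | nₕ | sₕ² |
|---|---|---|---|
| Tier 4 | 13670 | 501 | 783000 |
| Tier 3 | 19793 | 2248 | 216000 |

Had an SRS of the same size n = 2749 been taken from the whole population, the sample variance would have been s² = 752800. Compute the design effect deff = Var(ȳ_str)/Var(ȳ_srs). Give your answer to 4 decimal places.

Var(ȳ_str) = Σ Wₕ²(1−fₕ)sₕ²/nₕ with Wₕ = Nₕ/33463:
  Tier 4: (13670/33463)²·(1−501/13670)·783000/501 = 251.25551
  Tier 3: (19793/33463)²·(1−2248/19793)·216000/2248 = 29.798383
  → Var(ȳ_str) = 281.05389.
Var(ȳ_srs) = (1 − 2749/33463)·752800/2749 = 251.34855.
deff = 281.05389 / 251.34855 = 1.1182.

1.1182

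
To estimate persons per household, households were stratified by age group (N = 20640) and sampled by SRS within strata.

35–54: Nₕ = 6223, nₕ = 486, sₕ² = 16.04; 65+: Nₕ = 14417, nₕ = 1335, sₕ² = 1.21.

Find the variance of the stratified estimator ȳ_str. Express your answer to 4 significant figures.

0.003167

Var(ȳ_str) = Σₕ Wₕ²(1 − fₕ)sₕ²/nₕ with Wₕ = Nₕ/N, N = 20640.
35–54: Wₕ = 0.30150194; term = 0.30150194²·(1 − 0.07809738)·16.04/486 = 0.0027658802.
65+: Wₕ = 0.69849806; term = 0.69849806²·(1 − 0.09259902)·1.21/1335 = 4.0126729 × 10^-4.
Sum = 0.0031671475.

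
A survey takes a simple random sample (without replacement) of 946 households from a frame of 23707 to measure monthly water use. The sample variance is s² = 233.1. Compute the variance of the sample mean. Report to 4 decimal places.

Under SRS without replacement, Var(ȳ) = (1 − f)·s²/n with f = n/N = 946/23707 = 0.03990383.
Var(ȳ) = (1 − 0.03990383)·233.1/946 = 0.96009617·0.24640592 = 0.23657338.

0.2366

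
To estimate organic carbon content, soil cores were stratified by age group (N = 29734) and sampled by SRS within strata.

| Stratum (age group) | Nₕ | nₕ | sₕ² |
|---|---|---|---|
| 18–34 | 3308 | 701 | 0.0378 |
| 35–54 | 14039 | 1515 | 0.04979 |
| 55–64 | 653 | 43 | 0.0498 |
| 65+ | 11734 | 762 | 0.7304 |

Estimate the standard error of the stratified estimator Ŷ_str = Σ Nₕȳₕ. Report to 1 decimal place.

Var(Ŷ_str) = Σₕ Nₕ²(1 − fₕ)sₕ²/nₕ.
18–34: 3308²·(1 − 701/3308)·0.0378/701 = 465.0293.
35–54: 14039²·(1 − 1515/14039)·0.04979/1515 = 5778.415.
55–64: 653²·(1 − 43/653)·0.0498/43 = 461.32172.
65+: 11734²·(1 − 762/11734)·0.7304/762 = 123406.4.
Sum = 130111.17.
SE = √(130111.17) = 360.7.

360.7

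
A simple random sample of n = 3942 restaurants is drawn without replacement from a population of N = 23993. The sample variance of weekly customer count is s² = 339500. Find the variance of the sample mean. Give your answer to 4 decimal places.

71.9738

Under SRS without replacement, Var(ȳ) = (1 − f)·s²/n with f = n/N = 3942/23993 = 0.16429792.
Var(ȳ) = (1 − 0.16429792)·339500/3942 = 0.83570208·86.123795 = 71.973835.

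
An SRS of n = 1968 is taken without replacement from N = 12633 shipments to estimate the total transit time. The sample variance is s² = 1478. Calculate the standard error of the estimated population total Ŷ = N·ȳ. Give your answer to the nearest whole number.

Var(Ŷ) = N²·Var(ȳ) = N²·(1 − n/N)·s²/n.
f = 1968/12633 = 0.15578247; Var(ȳ) = 0.84421753·1478/1968 = 0.63402109.
Var(Ŷ) = 12633² · 0.63402109 = 1.0118513 × 10^8.
SE(Ŷ) = √(1.0118513 × 10^8) = 10059.

10059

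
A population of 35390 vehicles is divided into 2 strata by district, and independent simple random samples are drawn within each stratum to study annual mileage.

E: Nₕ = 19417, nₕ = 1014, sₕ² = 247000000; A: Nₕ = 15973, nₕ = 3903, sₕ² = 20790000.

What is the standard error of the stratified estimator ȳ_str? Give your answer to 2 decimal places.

Var(ȳ_str) = Σₕ Wₕ²(1 − fₕ)sₕ²/nₕ with Wₕ = Nₕ/N, N = 35390.
E: Wₕ = 0.54865781; term = 0.54865781²·(1 − 0.05222228)·247000000/1014 = 69497.412.
A: Wₕ = 0.45134219; term = 0.45134219²·(1 − 0.24434984)·20790000/3903 = 819.95227.
Sum = 70317.364.
SE = √(70317.364) = 265.17.

265.17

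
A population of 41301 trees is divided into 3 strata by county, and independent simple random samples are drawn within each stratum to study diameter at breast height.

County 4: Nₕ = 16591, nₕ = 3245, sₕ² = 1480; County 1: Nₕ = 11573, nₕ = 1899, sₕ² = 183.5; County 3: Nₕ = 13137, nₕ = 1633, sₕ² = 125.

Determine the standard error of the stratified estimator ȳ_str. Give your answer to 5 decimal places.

Var(ȳ_str) = Σₕ Wₕ²(1 − fₕ)sₕ²/nₕ with Wₕ = Nₕ/N, N = 41301.
County 4: Wₕ = 0.40170940; term = 0.40170940²·(1 − 0.19558797)·1480/3245 = 0.059203797.
County 1: Wₕ = 0.28021113; term = 0.28021113²·(1 − 0.16408883)·183.5/1899 = 0.0063422303.
County 3: Wₕ = 0.31807947; term = 0.31807947²·(1 − 0.12430540)·125/1633 = 0.0067818436.
Sum = 0.072327871.
SE = √(0.072327871) = 0.26894.

0.26894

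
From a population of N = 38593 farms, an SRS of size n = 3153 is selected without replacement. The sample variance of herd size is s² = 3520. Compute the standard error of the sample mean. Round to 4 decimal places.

1.0125

Under SRS without replacement, Var(ȳ) = (1 − f)·s²/n with f = n/N = 3153/38593 = 0.08169875.
Var(ȳ) = (1 − 0.08169875)·3520/3153 = 0.91830125·1.1163971 = 1.0251888.
SE(ȳ) = √(1.0251888) = 1.0125.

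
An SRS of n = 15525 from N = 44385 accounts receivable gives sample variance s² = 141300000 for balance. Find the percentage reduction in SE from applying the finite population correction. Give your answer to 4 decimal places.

f = n/N = 15525/44385 = 0.34978033.
SE_no-fpc = √(s²/n) = 95.401516; SE_fpc = √((1−f)s²/n) = 76.928157.
Ratio = √(1−f) = 0.80636200. Reduction = 100·(1 − 0.80636200) = 19.3638%.

19.3638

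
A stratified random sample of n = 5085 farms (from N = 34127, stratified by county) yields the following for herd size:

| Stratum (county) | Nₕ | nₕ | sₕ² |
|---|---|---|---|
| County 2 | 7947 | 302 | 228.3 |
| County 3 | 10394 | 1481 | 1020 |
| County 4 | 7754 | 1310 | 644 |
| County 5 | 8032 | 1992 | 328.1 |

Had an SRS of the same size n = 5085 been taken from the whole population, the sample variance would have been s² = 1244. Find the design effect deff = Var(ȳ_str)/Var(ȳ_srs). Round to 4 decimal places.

Var(ȳ_str) = Σ Wₕ²(1−fₕ)sₕ²/nₕ with Wₕ = Nₕ/34127:
  County 2: (7947/34127)²·(1−302/7947)·228.3/302 = 0.039435145
  County 3: (10394/34127)²·(1−1481/10394)·1020/1481 = 0.054784223
  County 4: (7754/34127)²·(1−1310/7754)·644/1310 = 0.021091122
  County 5: (8032/34127)²·(1−1992/8032)·328.1/1992 = 0.0068609035
  → Var(ȳ_str) = 0.12217139.
Var(ȳ_srs) = (1 − 5085/34127)·1244/5085 = 0.20818903.
deff = 0.12217139 / 0.20818903 = 0.5868.

0.5868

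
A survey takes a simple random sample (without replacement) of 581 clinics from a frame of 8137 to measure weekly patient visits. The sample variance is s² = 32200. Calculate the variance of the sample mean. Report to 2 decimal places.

51.46

Under SRS without replacement, Var(ȳ) = (1 − f)·s²/n with f = n/N = 581/8137 = 0.07140224.
Var(ȳ) = (1 − 0.07140224)·32200/581 = 0.92859776·55.421687 = 51.464454.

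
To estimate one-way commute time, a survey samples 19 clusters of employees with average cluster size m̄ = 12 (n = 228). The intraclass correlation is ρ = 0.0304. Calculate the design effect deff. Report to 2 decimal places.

1.33

deff = 1 + (12 − 1)·0.0304 = 1 + 0.3344 = 1.3344.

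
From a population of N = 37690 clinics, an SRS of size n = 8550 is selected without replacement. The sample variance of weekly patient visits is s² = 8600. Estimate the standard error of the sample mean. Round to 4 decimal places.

0.8819

Under SRS without replacement, Var(ȳ) = (1 − f)·s²/n with f = n/N = 8550/37690 = 0.22685062.
Var(ȳ) = (1 − 0.22685062)·8600/8550 = 0.77314938·1.005848 = 0.77767072.
SE(ȳ) = √(0.77767072) = 0.8819.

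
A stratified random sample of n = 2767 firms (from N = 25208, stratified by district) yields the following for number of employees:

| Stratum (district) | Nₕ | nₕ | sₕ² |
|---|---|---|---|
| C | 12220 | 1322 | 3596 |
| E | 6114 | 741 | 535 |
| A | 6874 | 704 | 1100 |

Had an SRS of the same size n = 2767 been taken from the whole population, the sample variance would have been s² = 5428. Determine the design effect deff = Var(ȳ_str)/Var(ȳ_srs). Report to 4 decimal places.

0.4075

Var(ȳ_str) = Σ Wₕ²(1−fₕ)sₕ²/nₕ with Wₕ = Nₕ/25208:
  C: (12220/25208)²·(1−1322/12220)·3596/1322 = 0.57007167
  E: (6114/25208)²·(1−741/6114)·535/741 = 0.037325108
  A: (6874/25208)²·(1−704/6874)·1100/704 = 0.10428886
  → Var(ȳ_str) = 0.71168564.
Var(ȳ_srs) = (1 − 2767/25208)·5428/2767 = 1.7463629.
deff = 0.71168564 / 1.7463629 = 0.4075.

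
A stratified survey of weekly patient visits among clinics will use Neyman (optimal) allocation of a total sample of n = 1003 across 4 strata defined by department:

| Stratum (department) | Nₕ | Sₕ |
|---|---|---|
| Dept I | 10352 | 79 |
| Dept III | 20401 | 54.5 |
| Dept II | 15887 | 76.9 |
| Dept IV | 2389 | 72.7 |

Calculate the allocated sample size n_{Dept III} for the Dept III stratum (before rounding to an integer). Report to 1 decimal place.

335.4

Neyman allocation: nₕ = n·NₕSₕ / Σⱼ NⱼSⱼ.
Σ NⱼSⱼ = 10352·79 + 20401·54.5 + 15887·76.9 + 2389·72.7 = 3.3250531 × 10^6.
n_{Dept III} = 1003·20401·54.5 / (3.3250531 × 10^6) = 335.4.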